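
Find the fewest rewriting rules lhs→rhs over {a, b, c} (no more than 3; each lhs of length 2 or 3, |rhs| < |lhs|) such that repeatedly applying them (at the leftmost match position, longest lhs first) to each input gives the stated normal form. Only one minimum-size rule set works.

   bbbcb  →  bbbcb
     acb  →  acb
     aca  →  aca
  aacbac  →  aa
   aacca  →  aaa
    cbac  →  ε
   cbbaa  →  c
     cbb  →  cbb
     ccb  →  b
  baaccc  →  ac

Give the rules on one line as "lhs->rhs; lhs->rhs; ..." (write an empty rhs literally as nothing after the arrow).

  | bbbcb
  | acb
  | aca
  | aacbac => aacc => aa

ba->; cc->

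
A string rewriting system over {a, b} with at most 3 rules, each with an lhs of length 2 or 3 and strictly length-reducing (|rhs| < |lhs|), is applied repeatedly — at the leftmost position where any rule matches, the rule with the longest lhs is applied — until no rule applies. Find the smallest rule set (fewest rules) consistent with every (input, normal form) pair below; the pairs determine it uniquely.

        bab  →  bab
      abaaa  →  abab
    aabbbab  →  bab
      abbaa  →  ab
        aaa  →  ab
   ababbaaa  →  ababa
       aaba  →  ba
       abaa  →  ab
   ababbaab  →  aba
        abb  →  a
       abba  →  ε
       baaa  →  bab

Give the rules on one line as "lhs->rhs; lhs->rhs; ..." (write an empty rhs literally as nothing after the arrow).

aa->; aaa->ab; bb->

  | bab
  | abaaa => abab
  | aabbbab => bbbab => bab
  | abbaa => aaa => ab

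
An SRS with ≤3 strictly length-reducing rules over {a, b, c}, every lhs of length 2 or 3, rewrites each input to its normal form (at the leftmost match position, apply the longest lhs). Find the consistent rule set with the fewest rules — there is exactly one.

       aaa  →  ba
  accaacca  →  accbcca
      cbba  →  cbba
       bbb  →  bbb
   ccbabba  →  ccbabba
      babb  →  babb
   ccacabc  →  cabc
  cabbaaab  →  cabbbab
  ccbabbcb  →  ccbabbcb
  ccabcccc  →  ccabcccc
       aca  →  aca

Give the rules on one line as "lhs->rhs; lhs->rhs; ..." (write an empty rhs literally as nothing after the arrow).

  | aaa => ba
  | accaacca => accbcca
  | cbba
  | bbb

aa->b; cac->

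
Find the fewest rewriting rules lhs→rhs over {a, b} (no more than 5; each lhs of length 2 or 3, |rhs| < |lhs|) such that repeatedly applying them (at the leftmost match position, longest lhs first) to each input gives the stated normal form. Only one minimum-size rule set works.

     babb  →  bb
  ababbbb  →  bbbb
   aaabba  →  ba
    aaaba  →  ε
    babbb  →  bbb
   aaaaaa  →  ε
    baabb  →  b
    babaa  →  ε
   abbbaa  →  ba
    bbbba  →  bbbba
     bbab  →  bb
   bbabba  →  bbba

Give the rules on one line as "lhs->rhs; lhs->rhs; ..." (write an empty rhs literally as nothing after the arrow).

  | babb => bb
  | ababbbb => aabbbb => bbbb
  | aaabba => abba => ba
  | aaaba => aba => aa => ε

aa->; ab->; aba->aa; baa->a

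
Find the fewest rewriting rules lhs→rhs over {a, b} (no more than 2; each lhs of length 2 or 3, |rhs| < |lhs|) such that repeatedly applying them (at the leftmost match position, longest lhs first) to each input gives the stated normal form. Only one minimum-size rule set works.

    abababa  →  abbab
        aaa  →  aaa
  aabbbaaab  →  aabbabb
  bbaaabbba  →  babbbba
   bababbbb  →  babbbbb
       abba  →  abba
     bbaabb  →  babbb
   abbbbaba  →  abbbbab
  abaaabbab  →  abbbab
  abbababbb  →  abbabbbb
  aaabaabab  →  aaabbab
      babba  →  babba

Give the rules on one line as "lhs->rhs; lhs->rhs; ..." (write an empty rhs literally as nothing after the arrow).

  | abababa => abbaba => abbab
  | aaa
  | aabbbaaab => aabbabab => aabbabb
  | bbaaabbba => bababbba => babbbba

aba->ab; baa->ab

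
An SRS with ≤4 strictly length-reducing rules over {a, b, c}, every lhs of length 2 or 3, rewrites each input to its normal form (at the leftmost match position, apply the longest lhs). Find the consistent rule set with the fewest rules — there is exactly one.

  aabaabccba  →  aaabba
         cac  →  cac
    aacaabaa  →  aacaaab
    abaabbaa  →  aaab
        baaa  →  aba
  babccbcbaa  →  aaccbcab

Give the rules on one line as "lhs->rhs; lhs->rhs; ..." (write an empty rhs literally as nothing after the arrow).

  | aabaabccba => aaabbccba => aaabba
  | cac
  | aacaabaa => aacaaab
  | abaabbaa => aabbbaa => aabbab => aabaa => aaab

baa->ab; bab->aa; bcc->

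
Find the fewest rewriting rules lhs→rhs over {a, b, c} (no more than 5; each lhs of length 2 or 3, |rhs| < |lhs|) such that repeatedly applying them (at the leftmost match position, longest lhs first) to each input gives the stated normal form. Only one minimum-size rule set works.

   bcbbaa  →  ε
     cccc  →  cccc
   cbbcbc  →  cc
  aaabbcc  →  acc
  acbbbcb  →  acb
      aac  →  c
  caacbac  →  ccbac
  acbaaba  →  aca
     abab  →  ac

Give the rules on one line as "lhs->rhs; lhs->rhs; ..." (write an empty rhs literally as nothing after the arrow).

aa->; bab->c; bb->; bc->

  | bcbbaa => bbaa => aa => ε
  | cccc
  | cbbcbc => ccbc => cc
  | aaabbcc => abbcc => acc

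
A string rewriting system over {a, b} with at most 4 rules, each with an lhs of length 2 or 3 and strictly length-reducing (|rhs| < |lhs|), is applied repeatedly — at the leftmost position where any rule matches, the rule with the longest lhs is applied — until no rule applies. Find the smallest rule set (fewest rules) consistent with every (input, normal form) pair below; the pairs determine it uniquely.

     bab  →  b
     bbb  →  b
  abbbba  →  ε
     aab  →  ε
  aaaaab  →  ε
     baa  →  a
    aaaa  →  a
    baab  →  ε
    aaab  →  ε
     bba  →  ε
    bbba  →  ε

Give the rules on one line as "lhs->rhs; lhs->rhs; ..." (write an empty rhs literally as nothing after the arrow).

aa->a; ab->; ba->; bb->b

  | bab => b
  | bbb => bb => b
  | abbbba => bbba => bba => ba => ε
  | aab => ab => ε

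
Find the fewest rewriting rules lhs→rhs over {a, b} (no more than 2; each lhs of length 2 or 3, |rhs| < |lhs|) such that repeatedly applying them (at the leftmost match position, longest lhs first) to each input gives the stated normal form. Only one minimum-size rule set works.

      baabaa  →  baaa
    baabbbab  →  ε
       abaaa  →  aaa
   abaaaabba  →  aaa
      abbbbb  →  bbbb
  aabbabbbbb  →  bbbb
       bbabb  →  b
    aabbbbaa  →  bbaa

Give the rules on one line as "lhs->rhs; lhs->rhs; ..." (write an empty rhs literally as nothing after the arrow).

  | baabaa => baaa
  | baabbbab => babbab => abbab => bab => ab => ε
  | abaaa => aaa
  | abaaaabba => aaaabba => aaaba => aaa

ab->; bab->ab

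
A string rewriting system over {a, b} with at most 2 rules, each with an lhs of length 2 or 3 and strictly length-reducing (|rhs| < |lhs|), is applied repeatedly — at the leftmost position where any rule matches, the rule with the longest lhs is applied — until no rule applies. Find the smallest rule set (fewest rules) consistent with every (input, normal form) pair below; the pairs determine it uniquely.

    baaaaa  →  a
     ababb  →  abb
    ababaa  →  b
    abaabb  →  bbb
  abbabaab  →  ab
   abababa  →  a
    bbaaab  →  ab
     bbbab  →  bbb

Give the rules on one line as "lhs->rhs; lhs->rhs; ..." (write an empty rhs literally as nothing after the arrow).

aa->b; ba->

  | baaaaa => aaaa => baa => a
  | ababb => abb
  | ababaa => abaa => aa => b
  | abaabb => aabb => bbb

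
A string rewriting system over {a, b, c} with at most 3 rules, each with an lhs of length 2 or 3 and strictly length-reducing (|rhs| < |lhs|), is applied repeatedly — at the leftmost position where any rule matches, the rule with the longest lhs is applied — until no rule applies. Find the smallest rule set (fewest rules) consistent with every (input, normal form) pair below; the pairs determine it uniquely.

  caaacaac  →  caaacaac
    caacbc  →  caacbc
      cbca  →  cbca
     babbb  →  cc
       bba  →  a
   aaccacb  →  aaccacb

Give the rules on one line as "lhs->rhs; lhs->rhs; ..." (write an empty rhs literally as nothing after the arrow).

  | caaacaac
  | caacbc
  | cbca
  | babbb => ccbb => cc

bab->cc; bb->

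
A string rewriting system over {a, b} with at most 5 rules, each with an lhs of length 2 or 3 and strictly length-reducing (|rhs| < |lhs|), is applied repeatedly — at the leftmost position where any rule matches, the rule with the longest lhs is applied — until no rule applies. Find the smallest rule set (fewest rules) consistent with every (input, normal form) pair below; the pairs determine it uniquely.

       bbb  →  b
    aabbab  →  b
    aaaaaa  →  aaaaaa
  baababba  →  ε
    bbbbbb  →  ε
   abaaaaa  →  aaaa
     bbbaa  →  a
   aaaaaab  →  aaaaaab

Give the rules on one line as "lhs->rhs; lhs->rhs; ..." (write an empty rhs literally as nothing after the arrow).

  | bbb => b
  | aabbab => aabab => abab => bab => b
  | aaaaaa
  | baababba => ababba => babba => bba => ba => ε

aba->ba; ba->; bb->; bba->ba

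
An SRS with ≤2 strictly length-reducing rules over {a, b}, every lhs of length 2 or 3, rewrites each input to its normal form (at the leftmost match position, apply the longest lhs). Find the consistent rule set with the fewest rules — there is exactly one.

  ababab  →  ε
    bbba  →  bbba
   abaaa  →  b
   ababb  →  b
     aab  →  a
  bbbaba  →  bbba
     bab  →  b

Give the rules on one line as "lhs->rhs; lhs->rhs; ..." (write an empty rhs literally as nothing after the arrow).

aaa->b; ab->

  | ababab => abab => ab => ε
  | bbba
  | abaaa => aaa => b
  | ababb => abb => b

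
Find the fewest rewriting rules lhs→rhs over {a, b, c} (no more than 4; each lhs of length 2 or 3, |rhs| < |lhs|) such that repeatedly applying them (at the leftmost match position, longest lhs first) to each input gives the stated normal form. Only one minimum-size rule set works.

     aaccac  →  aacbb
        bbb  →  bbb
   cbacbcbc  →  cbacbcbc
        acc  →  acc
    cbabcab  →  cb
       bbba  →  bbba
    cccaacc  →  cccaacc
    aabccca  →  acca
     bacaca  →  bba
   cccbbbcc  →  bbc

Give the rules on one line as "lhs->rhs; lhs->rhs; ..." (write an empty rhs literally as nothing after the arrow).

ab->; abc->; cac->bb; ccb->ca

  | aaccac => aacbb
  | bbb
  | cbacbcbc
  | acc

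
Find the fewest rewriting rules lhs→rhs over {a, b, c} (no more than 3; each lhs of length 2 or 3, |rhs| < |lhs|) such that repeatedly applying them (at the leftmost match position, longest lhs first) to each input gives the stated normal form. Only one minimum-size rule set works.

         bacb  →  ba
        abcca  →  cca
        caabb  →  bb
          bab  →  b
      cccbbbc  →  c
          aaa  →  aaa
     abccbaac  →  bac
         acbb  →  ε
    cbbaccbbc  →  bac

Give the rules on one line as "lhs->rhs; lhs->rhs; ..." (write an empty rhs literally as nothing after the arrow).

ab->; caa->ba; cb->

  | bacb => ba
  | abcca => cca
  | caabb => babb => bb
  | bab => b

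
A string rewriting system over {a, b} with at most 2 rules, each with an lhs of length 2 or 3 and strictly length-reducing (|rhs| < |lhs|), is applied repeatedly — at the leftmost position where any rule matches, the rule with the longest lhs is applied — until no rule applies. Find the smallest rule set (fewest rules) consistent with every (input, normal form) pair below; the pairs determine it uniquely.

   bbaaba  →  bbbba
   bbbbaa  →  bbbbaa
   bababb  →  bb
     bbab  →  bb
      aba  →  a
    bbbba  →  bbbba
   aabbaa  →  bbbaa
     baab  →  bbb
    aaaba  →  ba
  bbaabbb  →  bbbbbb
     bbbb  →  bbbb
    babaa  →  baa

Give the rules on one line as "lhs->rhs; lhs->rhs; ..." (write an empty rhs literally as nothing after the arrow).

  | bbaaba => bbbba
  | bbbbaa
  | bababb => babb => bb
  | bbab => bb

aab->bb; ab->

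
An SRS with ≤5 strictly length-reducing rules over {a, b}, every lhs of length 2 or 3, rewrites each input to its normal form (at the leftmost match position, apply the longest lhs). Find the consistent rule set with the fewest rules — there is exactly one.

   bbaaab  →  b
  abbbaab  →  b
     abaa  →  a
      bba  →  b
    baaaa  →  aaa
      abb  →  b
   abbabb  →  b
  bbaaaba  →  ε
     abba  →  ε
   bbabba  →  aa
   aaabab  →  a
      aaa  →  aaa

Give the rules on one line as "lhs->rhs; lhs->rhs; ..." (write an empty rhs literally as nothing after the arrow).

ab->b; abb->ab; ba->; bab->a

  | bbaaab => baab => ab => b
  | abbbaab => abbaab => abaab => baab => ab => b
  | abaa => baa => a
  | bba => b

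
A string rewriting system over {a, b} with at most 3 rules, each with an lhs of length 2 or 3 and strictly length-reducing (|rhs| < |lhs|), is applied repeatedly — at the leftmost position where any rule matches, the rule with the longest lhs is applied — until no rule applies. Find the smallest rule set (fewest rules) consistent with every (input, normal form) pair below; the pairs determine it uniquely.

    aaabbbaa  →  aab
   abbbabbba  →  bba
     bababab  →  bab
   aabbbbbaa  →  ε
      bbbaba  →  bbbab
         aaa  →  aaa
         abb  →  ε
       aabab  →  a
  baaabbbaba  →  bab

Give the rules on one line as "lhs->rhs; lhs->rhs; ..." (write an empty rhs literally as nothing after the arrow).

  | aaabbbaa => aabaa => aaba => aab
  | abbbabbba => babbba => bba
  | bababab => babbab => bab
  | aabbbbbaa => abbbaa => baa => ε

aba->ab; abb->; baa->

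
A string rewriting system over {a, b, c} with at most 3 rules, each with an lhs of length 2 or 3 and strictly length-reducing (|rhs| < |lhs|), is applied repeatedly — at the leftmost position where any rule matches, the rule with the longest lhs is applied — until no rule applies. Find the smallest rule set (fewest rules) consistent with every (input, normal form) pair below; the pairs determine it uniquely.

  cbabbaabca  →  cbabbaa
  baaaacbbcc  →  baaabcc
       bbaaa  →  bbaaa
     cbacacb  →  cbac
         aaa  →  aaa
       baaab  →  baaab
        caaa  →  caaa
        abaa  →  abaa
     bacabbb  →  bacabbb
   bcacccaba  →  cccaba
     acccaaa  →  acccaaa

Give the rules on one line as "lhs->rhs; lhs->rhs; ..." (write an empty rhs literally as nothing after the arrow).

  | cbabbaabca => cbabbaa
  | baaaacbbcc => baaabcc
  | bbaaa
  | cbacacb => cbac

acb->; bca->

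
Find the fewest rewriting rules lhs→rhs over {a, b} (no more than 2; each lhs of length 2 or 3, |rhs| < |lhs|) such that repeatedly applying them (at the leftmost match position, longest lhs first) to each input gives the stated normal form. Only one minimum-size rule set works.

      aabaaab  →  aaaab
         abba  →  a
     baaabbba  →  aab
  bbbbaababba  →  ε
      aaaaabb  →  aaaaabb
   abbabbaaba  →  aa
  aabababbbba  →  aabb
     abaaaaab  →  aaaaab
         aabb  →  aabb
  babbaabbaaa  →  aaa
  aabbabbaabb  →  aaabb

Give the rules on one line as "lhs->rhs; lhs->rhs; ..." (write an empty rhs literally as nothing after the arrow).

  | aabaaab => aaaab
  | abba => a
  | baaabbba => aabbba => aab
  | bbbbaababba => bbababba => babba => bba => ε

ba->; bba->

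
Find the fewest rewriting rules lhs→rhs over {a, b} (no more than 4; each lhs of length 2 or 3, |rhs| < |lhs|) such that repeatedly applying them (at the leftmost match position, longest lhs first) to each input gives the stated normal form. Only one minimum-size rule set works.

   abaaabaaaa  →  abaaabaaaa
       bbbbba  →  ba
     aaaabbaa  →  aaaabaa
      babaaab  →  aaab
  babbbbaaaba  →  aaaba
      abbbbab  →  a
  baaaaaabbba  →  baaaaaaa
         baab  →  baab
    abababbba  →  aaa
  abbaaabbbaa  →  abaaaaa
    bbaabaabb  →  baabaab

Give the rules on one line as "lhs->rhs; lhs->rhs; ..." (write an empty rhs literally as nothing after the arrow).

  | abaaabaaaa
  | bbbbba => bba => ba
  | aaaabbaa => aaaabaa
  | babaaab => aaab

bab->; bb->b; bbb->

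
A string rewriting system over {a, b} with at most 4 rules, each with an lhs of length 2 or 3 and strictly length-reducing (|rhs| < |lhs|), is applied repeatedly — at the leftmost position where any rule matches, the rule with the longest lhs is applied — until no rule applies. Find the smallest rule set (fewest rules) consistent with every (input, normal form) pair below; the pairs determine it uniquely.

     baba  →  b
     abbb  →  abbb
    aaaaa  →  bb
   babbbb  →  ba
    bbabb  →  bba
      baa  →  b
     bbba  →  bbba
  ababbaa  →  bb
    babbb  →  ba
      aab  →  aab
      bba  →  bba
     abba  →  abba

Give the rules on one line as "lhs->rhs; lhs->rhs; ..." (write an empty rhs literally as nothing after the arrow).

  | baba => baa => b
  | abbb
  | aaaaa => bbaa => bb
  | babbbb => babbb => babb => bab => ba

aaa->bb; aba->; baa->b; bab->ba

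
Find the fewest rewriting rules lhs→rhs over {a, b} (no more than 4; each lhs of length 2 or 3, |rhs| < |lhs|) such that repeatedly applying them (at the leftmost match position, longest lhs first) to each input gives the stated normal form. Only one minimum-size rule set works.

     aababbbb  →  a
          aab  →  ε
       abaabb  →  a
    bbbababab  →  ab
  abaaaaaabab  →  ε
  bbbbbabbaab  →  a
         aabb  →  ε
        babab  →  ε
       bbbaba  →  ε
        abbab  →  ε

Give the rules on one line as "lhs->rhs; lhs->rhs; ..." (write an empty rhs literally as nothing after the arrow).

aab->bb; aba->bb; bb->; bbb->bb

  | aababbbb => bbabbbb => abbbb => abbb => abb => a
  | aab => bb => ε
  | abaabb => bbabb => abb => a
  | bbbababab => bbababab => ababab => bbbab => bbab => ab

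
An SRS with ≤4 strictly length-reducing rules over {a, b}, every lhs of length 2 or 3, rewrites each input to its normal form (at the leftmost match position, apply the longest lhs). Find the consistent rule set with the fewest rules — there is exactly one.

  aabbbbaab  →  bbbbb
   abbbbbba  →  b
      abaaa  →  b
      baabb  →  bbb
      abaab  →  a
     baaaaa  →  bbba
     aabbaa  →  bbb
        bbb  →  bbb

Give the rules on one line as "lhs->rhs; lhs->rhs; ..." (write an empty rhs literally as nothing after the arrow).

aa->b; aab->b; abb->a

  | aabbbbaab => bbbbaab => bbbbb
  | abbbbbba => abbbba => abba => aa => b
  | abaaa => abba => aa => b
  | baabb => bbb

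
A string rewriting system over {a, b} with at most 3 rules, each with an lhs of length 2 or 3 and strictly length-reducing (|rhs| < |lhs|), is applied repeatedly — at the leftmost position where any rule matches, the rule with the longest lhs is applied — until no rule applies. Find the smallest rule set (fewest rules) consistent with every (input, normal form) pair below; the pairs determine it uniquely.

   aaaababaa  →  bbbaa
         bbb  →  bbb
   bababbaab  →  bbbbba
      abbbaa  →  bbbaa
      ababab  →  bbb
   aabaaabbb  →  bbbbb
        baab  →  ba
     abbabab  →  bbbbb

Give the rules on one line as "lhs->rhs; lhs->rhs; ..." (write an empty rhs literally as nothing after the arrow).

  | aaaababaa => aaabbbaa => aabbbaa => abbbaa => bbbaa
  | bbb
  | bababbaab => bbbbbaab => bbbbba
  | abbbaa => bbbaa

ab->; aba->bb; abb->bb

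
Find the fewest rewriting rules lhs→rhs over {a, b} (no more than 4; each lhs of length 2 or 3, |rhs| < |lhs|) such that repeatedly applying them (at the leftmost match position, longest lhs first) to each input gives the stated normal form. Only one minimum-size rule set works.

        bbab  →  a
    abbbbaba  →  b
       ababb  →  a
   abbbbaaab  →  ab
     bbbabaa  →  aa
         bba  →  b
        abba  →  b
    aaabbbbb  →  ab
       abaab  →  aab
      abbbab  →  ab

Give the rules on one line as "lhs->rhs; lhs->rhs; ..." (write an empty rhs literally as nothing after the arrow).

  | bbab => bb => a
  | abbbbaba => bbbbaba => abbaba => bbaba => bba => b
  | ababb => abb => bb => a
  | abbbbaaab => bbbbaaab => abbaaab => bbaaab => baab => ab

abb->bb; ba->; bb->a; bba->b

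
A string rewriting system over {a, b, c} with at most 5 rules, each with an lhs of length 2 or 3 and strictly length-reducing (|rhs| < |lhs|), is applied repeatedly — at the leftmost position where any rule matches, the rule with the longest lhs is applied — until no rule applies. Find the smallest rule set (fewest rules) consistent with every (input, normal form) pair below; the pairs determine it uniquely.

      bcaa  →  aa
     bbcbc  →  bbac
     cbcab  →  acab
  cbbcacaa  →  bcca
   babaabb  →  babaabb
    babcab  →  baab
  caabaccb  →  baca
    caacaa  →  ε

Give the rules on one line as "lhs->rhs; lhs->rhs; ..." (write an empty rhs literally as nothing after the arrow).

  | bcaa => aa
  | bbcbc => bbac
  | cbcab => acab
  | cbbcacaa => bccacaa => bcca

bca->a; caa->; cb->a; cbb->bc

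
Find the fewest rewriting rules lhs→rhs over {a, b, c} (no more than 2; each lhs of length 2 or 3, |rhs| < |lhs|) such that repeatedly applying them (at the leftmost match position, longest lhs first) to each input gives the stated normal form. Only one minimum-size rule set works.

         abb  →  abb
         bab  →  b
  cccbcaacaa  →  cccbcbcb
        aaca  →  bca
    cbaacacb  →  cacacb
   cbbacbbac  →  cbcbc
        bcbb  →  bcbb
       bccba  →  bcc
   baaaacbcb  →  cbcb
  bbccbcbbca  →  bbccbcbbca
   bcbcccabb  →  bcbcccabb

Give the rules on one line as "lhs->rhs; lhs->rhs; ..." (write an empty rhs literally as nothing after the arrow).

aa->b; ba->

  | abb
  | bab => b
  | cccbcaacaa => cccbcbcaa => cccbcbcb
  | aaca => bca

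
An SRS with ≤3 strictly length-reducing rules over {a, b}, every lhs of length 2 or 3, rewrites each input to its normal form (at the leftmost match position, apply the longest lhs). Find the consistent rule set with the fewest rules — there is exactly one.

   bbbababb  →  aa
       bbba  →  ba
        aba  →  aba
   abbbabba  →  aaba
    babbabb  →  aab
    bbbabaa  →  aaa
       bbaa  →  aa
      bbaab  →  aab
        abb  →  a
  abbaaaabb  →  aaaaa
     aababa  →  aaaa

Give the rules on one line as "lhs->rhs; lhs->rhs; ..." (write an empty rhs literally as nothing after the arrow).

bab->a; bb->

  | bbbababb => bababb => aabb => aa
  | bbba => ba
  | aba
  | abbbabba => ababba => aaba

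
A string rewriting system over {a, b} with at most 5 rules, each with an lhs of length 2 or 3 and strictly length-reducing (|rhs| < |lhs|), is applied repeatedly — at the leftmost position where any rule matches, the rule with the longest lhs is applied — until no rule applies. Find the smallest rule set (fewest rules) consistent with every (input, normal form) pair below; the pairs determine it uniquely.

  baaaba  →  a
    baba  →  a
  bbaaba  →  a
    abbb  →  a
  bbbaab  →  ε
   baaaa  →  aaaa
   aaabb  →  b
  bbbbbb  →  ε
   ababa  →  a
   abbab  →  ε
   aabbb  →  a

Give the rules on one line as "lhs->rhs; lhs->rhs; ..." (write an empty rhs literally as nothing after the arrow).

aab->ab; ab->; ba->a; bb->a

  | baaaba => aaaba => aaba => aba => a
  | baba => aba => a
  | bbaaba => aaaba => aaba => aba => a
  | abbb => bb => a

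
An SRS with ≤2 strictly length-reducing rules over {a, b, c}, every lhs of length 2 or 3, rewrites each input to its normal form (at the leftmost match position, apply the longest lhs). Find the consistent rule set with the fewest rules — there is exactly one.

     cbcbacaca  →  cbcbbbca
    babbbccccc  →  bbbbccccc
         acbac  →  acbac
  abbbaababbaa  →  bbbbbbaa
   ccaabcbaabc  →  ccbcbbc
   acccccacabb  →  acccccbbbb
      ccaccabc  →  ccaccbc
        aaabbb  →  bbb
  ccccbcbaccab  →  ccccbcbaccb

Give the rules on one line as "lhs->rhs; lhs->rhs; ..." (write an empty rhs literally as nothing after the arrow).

ab->b; aca->bb

  | cbcbacaca => cbcbbbca
  | babbbccccc => bbbbccccc
  | acbac
  | abbbaababbaa => bbbaababbaa => bbbababbaa => bbbbabbaa => bbbbbbaa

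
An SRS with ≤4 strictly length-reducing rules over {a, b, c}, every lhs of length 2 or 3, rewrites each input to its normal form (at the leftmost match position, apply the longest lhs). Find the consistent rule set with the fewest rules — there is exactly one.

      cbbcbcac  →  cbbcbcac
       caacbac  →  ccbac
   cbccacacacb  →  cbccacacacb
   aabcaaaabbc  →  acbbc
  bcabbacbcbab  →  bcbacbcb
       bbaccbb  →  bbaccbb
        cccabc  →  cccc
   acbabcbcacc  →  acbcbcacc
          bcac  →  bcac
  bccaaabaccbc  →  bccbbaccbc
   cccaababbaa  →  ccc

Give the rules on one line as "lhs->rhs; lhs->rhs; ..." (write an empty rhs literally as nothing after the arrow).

  | cbbcbcac
  | caacbac => ccbac
  | cbccacacacb
  | aabcaaaabbc => acaaaabbc => acbabbc => acbbc

aa->; aaa->b; aab->a; ab->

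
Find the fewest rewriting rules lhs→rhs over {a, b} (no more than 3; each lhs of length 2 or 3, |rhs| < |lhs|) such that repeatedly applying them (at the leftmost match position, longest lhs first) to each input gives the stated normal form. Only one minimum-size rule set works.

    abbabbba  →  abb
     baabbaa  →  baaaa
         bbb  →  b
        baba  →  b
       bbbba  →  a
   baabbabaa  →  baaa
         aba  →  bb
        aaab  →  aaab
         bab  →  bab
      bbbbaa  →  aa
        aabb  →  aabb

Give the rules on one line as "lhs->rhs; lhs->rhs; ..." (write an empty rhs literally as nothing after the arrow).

  | abbabbba => aabbba => aaba => abb
  | baabbaa => baaaa
  | bbb => b
  | baba => bbb => b

aba->bb; bba->a; bbb->b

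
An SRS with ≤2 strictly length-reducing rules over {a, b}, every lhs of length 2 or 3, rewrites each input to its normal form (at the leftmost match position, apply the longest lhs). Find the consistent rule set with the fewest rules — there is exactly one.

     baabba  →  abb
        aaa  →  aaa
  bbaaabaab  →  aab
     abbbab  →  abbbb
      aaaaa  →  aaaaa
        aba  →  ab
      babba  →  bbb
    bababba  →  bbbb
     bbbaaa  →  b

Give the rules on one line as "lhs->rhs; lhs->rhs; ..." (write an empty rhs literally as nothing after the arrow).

ba->b; baa->a

  | baabba => abba => abb
  | aaa
  | bbaaabaab => baabaab => abaab => aab
  | abbbab => abbbb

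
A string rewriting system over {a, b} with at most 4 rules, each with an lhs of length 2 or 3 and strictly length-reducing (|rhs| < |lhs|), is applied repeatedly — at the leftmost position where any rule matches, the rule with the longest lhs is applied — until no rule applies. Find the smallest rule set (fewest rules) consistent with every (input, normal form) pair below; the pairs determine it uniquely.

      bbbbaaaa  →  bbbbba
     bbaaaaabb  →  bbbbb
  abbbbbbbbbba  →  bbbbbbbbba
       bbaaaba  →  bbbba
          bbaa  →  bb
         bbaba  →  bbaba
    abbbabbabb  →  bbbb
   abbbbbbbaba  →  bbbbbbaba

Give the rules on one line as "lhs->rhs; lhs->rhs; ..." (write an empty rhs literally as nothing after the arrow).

  | bbbbaaaa => bbbbba
  | bbaaaaabb => bbbaabb => bbbbb
  | abbbbbbbbbba => bbbbbbbbba
  | bbaaaba => bbbba

aa->; aaa->b; abb->b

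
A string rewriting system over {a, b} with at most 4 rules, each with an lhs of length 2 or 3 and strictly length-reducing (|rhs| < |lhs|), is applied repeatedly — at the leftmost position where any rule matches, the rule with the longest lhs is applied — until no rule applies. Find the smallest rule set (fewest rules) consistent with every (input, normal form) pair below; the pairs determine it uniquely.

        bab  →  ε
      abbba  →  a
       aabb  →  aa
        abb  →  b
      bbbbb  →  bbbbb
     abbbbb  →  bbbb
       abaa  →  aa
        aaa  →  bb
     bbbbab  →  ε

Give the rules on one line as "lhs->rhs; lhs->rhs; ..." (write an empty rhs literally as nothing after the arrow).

  | bab => ab => ε
  | abbba => bba => ba => a
  | aabb => aab => aa
  | abb => b

aaa->bb; aab->aa; ab->; ba->a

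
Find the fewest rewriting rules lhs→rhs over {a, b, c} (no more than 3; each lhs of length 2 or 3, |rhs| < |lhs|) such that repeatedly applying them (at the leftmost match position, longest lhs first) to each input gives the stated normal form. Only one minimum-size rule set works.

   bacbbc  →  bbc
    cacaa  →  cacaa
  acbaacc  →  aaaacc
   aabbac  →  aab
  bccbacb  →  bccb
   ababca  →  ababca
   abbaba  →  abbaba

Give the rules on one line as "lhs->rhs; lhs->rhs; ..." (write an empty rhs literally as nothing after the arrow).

acb->aa; bac->

  | bacbbc => bbc
  | cacaa
  | acbaacc => aaaacc
  | aabbac => aab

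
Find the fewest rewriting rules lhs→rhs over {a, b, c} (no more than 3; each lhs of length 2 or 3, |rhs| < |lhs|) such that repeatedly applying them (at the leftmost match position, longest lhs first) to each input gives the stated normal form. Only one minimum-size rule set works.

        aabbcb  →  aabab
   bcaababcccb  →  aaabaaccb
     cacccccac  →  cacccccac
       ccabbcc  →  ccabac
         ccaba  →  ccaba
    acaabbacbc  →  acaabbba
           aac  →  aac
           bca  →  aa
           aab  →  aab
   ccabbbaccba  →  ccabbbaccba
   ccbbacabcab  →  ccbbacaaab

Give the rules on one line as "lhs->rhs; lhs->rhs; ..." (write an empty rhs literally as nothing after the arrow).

  | aabbcb => aabab
  | bcaababcccb => aaababcccb => aaabaaccb
  | cacccccac
  | ccabbcc => ccabac

acb->bb; bc->a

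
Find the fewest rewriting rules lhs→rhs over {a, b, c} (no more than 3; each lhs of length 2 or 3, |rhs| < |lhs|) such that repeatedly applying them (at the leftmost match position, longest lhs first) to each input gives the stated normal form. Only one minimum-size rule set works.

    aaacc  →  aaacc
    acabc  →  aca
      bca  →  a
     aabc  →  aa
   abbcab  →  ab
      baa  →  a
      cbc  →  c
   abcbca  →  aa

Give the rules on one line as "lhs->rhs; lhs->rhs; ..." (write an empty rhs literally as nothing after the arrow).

ba->; bc->

  | aaacc
  | acabc => aca
  | bca => a
  | aabc => aa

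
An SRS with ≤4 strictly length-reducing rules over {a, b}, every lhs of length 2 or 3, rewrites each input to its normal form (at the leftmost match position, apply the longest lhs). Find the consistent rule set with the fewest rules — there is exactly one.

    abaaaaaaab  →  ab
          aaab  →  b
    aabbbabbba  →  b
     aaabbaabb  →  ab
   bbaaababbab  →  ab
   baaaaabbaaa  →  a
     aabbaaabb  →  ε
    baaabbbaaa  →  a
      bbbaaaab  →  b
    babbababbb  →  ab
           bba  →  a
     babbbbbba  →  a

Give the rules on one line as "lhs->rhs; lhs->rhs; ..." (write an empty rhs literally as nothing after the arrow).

  | abaaaaaaab => aaaaaaab => baaaaab => aaaab => baab => ab
  | aaab => bab => b
  | aabbbabbba => abbabbba => aabbba => abba => aa => b
  | aaabbaabb => babbaabb => bbaabb => aabb => ab

aa->b; aab->a; ba->; bb->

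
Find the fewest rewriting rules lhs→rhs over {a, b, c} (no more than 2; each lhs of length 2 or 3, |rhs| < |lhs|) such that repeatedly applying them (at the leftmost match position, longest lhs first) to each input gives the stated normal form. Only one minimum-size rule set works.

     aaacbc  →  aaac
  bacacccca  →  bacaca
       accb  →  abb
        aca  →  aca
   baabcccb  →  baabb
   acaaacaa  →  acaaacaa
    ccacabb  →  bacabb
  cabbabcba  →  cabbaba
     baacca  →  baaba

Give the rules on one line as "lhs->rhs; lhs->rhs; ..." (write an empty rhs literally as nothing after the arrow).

bc->; cc->b

  | aaacbc => aaac
  | bacacccca => bacabcca => bacaca
  | accb => abb
  | aca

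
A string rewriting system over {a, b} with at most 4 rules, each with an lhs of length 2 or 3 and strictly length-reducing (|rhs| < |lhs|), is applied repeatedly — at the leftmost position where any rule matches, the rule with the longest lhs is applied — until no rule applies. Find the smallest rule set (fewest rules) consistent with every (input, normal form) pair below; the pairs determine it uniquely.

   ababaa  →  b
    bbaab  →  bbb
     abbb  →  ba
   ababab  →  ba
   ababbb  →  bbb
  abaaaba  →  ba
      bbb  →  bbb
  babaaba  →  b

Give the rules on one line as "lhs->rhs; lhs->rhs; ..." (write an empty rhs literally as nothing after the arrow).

aa->; ab->a; abb->ba

  | ababaa => aabaa => baa => b
  | bbaab => bbb
  | abbb => bab => ba
  | ababab => aabab => bab => ba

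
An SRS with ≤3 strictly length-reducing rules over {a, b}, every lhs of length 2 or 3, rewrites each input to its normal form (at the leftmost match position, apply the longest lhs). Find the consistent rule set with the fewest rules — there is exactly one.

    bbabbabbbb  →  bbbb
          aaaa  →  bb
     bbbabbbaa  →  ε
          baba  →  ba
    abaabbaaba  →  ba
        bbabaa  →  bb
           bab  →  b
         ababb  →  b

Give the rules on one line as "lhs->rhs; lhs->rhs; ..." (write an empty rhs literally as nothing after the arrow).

aa->b; ab->; bba->

  | bbabbabbbb => bbabbbb => bbbb
  | aaaa => baa => bb
  | bbbabbbaa => bbbbaa => bba => ε
  | baba => ba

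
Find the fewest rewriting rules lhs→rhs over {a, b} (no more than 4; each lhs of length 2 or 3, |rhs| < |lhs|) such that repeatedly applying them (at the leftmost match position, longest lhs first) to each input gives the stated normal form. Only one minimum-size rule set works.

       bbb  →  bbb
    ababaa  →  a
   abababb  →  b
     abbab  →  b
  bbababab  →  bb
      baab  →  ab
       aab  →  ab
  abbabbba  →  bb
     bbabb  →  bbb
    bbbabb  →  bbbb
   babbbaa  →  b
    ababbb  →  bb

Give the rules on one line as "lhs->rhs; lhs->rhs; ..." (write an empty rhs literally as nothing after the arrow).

  | bbb
  | ababaa => abaa => aa => a
  | abababb => ababb => abb => b
  | abbab => bab => b

aa->a; abb->b; ba->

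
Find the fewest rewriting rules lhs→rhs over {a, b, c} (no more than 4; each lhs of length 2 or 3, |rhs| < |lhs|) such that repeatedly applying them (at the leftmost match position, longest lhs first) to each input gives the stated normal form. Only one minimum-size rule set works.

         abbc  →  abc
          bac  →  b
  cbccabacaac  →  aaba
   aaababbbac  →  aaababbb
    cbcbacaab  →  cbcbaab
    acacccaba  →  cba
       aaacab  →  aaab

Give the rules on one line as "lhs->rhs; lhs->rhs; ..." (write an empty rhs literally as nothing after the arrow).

  | abbc => abc
  | bac => b
  | cbccabacaac => caaabacaac => aabacaac => aabaac => aaba
  | aaababbbac => aaababbb

ac->; bbc->bc; bcc->aa; ca->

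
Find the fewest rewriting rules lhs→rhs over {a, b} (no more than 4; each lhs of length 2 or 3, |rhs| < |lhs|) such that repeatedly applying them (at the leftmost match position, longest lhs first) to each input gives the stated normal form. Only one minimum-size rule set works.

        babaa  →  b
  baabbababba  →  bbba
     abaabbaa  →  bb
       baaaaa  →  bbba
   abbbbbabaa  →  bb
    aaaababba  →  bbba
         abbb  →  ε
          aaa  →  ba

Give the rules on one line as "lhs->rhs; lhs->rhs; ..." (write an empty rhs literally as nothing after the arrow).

aa->b; abb->ba; bab->

  | babaa => aa => b
  | baabbababba => bbbbababba => bbbabba => bbba
  | abaabbaa => abbbbaa => babbaa => baa => bb
  | baaaaa => bbaaa => bbba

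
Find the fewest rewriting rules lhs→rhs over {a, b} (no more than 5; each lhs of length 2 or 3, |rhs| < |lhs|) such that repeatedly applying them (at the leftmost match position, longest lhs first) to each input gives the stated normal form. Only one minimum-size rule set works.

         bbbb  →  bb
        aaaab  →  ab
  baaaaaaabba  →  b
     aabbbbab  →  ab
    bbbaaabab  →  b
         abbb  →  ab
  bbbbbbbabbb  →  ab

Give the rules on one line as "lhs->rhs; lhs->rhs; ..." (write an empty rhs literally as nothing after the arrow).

  | bbbb => abb => bb
  | aaaab => baab => ab
  | baaaaaaabba => aaaaaabba => baaaabba => aaabba => babba => bba => b
  | aabbbbab => bbbbbab => abbbab => bbbab => abab => ab

aa->b; abb->bb; ba->; bbb->ab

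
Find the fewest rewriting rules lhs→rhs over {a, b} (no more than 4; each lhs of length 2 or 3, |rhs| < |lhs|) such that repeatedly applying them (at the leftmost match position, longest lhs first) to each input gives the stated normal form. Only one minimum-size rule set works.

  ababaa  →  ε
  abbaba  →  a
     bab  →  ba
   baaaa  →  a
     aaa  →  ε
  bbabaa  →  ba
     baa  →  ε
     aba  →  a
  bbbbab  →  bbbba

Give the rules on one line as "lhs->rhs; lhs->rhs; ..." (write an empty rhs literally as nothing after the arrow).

  | ababaa => aabaa => abaa => aaa => ε
  | abbaba => ababa => aaba => aba => aa => a
  | bab => ba
  | baaaa => aa => a

aa->a; aaa->; ab->a; baa->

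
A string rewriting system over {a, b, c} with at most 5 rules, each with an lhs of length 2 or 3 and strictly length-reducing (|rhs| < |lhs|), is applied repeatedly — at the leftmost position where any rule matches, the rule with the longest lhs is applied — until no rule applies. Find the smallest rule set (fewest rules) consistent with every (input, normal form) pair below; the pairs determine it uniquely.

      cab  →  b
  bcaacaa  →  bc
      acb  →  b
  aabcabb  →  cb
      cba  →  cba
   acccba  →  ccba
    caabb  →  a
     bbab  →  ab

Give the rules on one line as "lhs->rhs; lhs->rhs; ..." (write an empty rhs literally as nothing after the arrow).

  | cab => b
  | bcaacaa => bacaa => baa => bc
  | acb => b
  | aabcabb => cbcabb => cbbb => cb

aa->c; ac->; bb->; ca->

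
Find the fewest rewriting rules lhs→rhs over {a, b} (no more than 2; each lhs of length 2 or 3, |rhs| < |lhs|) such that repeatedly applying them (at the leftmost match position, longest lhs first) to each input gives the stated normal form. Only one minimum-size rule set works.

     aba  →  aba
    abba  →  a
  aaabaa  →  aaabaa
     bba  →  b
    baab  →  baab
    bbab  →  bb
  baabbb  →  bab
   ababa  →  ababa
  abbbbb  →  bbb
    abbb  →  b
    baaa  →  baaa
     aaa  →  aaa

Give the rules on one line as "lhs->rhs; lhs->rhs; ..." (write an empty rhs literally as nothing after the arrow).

  | aba
  | abba => a
  | aaabaa
  | bba => b

abb->; bba->b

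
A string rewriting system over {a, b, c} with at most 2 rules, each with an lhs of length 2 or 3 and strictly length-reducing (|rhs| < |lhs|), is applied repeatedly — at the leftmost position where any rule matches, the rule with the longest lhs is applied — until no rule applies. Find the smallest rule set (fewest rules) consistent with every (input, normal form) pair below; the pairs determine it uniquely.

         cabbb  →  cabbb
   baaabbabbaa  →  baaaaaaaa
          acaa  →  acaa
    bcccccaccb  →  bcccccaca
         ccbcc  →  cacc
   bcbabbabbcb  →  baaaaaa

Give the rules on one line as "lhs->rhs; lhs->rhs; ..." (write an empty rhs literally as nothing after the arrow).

  | cabbb
  | baaabbabbaa => baaaaabbaa => baaaaaaaa
  | acaa
  | bcccccaccb => bcccccaca

bba->aa; cb->a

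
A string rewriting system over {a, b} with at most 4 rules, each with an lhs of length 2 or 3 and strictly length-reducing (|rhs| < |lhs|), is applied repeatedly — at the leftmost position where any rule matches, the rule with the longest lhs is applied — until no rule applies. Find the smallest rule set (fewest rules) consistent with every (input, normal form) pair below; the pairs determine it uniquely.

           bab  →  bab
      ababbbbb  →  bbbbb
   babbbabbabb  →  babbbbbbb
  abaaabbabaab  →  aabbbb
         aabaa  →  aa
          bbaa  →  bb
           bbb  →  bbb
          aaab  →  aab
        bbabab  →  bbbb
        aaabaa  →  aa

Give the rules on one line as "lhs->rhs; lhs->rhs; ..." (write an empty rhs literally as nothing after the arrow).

aaa->aa; aba->; bba->bb

  | bab
  | ababbbbb => bbbbb
  | babbbabbabb => babbbbbabb => babbbbbbb
  | abaaabbabaab => aabbabaab => aabbbaab => aabbbab => aabbbb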